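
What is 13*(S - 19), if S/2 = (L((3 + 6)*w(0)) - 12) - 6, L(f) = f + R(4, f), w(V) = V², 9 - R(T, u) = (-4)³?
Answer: 1183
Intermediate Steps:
R(T, u) = 73 (R(T, u) = 9 - 1*(-4)³ = 9 - 1*(-64) = 9 + 64 = 73)
L(f) = 73 + f (L(f) = f + 73 = 73 + f)
S = 110 (S = 2*(((73 + (3 + 6)*0²) - 12) - 6) = 2*(((73 + 9*0) - 12) - 6) = 2*(((73 + 0) - 12) - 6) = 2*((73 - 12) - 6) = 2*(61 - 6) = 2*55 = 110)
13*(S - 19) = 13*(110 - 19) = 13*91 = 1183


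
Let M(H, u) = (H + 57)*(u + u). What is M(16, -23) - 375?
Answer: -3733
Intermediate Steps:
M(H, u) = 2*u*(57 + H) (M(H, u) = (57 + H)*(2*u) = 2*u*(57 + H))
M(16, -23) - 375 = 2*(-23)*(57 + 16) - 375 = 2*(-23)*73 - 375 = -3358 - 375 = -3733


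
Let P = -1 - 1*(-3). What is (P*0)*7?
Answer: 0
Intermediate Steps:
P = 2 (P = -1 + 3 = 2)
(P*0)*7 = (2*0)*7 = 0*7 = 0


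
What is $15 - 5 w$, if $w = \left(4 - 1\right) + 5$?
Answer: $-25$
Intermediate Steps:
$w = 8$ ($w = 3 + 5 = 8$)
$15 - 5 w = 15 - 40 = -25$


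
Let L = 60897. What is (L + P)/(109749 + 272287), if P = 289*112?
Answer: 93265/382036 ≈ 0.24413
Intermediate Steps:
P = 32368
(L + P)/(109749 + 272287) = (60897 + 32368)/(109749 + 272287) = 93265/382036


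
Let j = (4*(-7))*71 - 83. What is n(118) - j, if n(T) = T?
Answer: 2189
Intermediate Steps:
j = -2071 (j = -28*71 - 83 = -1988 - 83 = -2071)
n(118) - j = 118 - 1*(-2071) = 118 + 2071 = 2189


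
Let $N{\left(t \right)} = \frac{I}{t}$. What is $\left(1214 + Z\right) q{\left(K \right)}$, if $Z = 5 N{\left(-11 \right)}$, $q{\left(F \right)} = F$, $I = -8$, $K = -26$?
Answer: $- \frac{348244}{11} \approx -31659.0$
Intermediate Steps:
$N{\left(t \right)} = - \frac{8}{t}$
$Z = \frac{40}{11}$ ($Z = 5 \left(- \frac{8}{-11}\right) = 5 \left(\left(-8\right) \left(- \frac{1}{11}\right)\right) = 5 \cdot \frac{8}{11} = \frac{40}{11} \approx 3.6364$)
$\left(1214 + Z\right) q{\left(K \right)} = \left(1214 + \frac{40}{11}\right) \left(-26\right) = \frac{13394}{11} \left(-26\right) = - \frac{348244}{11}$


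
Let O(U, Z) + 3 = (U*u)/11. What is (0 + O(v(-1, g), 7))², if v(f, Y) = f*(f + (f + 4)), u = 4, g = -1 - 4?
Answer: 1681/121 ≈ 13.893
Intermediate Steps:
g = -5
v(f, Y) = f*(4 + 2*f) (v(f, Y) = f*(f + (4 + f)) = f*(4 + 2*f))
O(U, Z) = -3 + 4*U/11 (O(U, Z) = -3 + (U*4)/11 = -3 + (4*U)*(1/11) = -3 + 4*U/11)
(0 + O(v(-1, g), 7))² = (0 + (-3 + 4*(2*(-1)*(2 - 1))/11))² = (0 + (-3 + 4*(2*(-1)*1)/11))² = (0 + (-3 + (4/11)*(-2)))² = (0 + (-3 - 8/11))² = (0 - 41/11)² = (-41/11)² = 1681/121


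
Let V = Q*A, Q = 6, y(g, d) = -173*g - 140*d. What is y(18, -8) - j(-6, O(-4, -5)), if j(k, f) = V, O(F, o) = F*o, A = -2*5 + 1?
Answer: -1940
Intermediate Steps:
A = -9 (A = -10 + 1 = -9)
V = -54 (V = 6*(-9) = -54)
j(k, f) = -54
y(18, -8) - j(-6, O(-4, -5)) = (-173*18 - 140*(-8)) - 1*(-54) = (-3114 + 1120) + 54 = -1994 + 54 = -1940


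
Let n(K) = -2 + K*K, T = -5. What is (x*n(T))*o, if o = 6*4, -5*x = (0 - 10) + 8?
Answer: 1104/5 ≈ 220.80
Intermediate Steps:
n(K) = -2 + K²
x = ⅖ (x = -((0 - 10) + 8)/5 = -(-10 + 8)/5 = -⅕*(-2) = ⅖ ≈ 0.40000)
o = 24
(x*n(T))*o = (2*(-2 + (-5)²)/5)*24 = (2*(-2 + 25)/5)*24 = ((⅖)*23)*24 = (46/5)*24 = 1104/5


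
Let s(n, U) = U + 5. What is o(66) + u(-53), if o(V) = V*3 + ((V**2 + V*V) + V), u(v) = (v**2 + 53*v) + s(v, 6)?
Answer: 8987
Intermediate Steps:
s(n, U) = 5 + U
u(v) = 11 + v**2 + 53*v (u(v) = (v**2 + 53*v) + (5 + 6) = (v**2 + 53*v) + 11 = 11 + v**2 + 53*v)
o(V) = 2*V**2 + 4*V (o(V) = 3*V + ((V**2 + V**2) + V) = 3*V + (2*V**2 + V) = 3*V + (V + 2*V**2) = 2*V**2 + 4*V)
o(66) + u(-53) = 2*66*(2 + 66) + (11 + (-53)**2 + 53*(-53)) = 2*66*68 + (11 + 2809 - 2809) = 8976 + 11 = 8987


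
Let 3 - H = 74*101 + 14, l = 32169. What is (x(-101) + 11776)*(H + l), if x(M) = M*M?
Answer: 542480268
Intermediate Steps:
x(M) = M²
H = -7485 (H = 3 - (74*101 + 14) = 3 - (7474 + 14) = 3 - 1*7488 = 3 - 7488 = -7485)
(x(-101) + 11776)*(H + l) = ((-101)² + 11776)*(-7485 + 32169) = (10201 + 11776)*24684 = 21977*24684 = 542480268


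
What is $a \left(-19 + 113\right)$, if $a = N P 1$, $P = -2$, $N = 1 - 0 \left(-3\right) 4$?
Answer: $-188$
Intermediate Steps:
$N = 1$ ($N = 1 - 0 \cdot 4 = 1 - 0 = 1 + 0 = 1$)
$a = -2$ ($a = 1 \left(-2\right) 1 = \left(-2\right) 1 = -2$)
$a \left(-19 + 113\right) = - 2 \left(-19 + 113\right) = \left(-2\right) 94 = -188$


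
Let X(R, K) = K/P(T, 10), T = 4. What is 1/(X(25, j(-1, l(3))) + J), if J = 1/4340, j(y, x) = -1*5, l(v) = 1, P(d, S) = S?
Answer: -4340/2169 ≈ -2.0009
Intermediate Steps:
j(y, x) = -5
X(R, K) = K/10
J = 1/4340 ≈ 0.00023041
1/(X(25, j(-1, l(3))) + J) = 1/((1/10)*(-5) + 1/4340) = 1/(-1/2 + 1/4340) = 1/(-2169/4340) = -4340/2169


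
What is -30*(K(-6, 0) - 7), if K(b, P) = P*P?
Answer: 210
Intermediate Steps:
K(b, P) = P**2
-30*(K(-6, 0) - 7) = -30*(0**2 - 7) = -30*(0 - 7) = -30*(-7) = 210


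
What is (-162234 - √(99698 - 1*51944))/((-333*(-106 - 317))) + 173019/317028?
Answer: -1002275453/1653935076 - √5306/46953 ≈ -0.60755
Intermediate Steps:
(-162234 - √(99698 - 1*51944))/((-333*(-106 - 317))) + 173019/317028 = (-162234 - √(99698 - 51944))/((-333*(-423))) + 173019*(1/317028) = (-162234 - √47754)/140859 + 57673/105676 = (-162234 - 3*√5306)*(1/140859) + 57673/105676 = (-18026/15651 - √5306/46953) + 57673/105676 = -1002275453/1653935076 - √5306/46953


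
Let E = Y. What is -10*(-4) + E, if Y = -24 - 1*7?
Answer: 9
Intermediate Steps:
Y = -31 (Y = -24 - 7 = -31)
E = -31
-10*(-4) + E = -10*(-4) - 31 = 40 - 31 = 9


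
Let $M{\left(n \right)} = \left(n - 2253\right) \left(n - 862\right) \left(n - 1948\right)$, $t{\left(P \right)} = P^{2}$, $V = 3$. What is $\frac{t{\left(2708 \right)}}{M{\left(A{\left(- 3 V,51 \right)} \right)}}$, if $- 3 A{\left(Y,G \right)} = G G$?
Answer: $- \frac{458329}{949091325} \approx -0.00048291$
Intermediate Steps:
$A{\left(Y,G \right)} = - \frac{G^{2}}{3}$ ($A{\left(Y,G \right)} = - \frac{G G}{3} = - \frac{G^{2}}{3}$)
$M{\left(n \right)} = \left(-2253 + n\right) \left(-1948 + n\right) \left(-862 + n\right)$ ($M{\left(n \right)} = \left(-2253 + n\right) \left(-862 + n\right) \left(-1948 + n\right) = \left(-2253 + n\right) \left(-1948 + n\right) \left(-862 + n\right)$)
$\frac{t{\left(2708 \right)}}{M{\left(A{\left(- 3 V,51 \right)} \right)}} = \frac{2708^{2}}{-3783183528 + \left(- \frac{51^{2}}{3}\right)^{3} - 5063 \left(- \frac{51^{2}}{3}\right)^{2} + 8010106 \left(- \frac{51^{2}}{3}\right)} = \frac{7333264}{-3783183528 + \left(\left(- \frac{1}{3}\right) 2601\right)^{3} - 5063 \left(\left(- \frac{1}{3}\right) 2601\right)^{2} + 8010106 \left(\left(- \frac{1}{3}\right) 2601\right)} = \frac{7333264}{-3783183528 + \left(-867\right)^{3} - 5063 \left(-867\right)^{2} + 8010106 \left(-867\right)} = \frac{7333264}{-3783183528 - 651714363 - 3805801407 - 6944761902} = \frac{7333264}{-15185461200} = 7333264 \left(- \frac{1}{15185461200}\right) = - \frac{458329}{949091325}$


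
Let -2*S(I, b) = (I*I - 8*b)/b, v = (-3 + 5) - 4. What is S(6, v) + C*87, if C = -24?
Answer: -2075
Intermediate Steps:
v = -2 (v = 2 - 4 = -2)
S(I, b) = -(I**2 - 8*b)/(2*b) (S(I, b) = -(I*I - 8*b)/(2*b) = -(I**2 - 8*b)/(2*b))
S(6, v) + C*87 = (4 - 1/2*6**2/(-2)) - 24*87 = (4 - 1/2*36*(-1/2)) - 2088 = (4 + 9) - 2088 = 13 - 2088 = -2075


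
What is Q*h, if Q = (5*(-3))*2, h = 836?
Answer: -25080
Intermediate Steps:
Q = -30 (Q = -15*2 = -30)
Q*h = -30*836 = -25080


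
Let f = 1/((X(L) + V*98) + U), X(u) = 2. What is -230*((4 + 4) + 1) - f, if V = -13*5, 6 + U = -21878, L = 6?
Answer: -58481639/28252 ≈ -2070.0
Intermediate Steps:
U = -21884 (U = -6 - 21878 = -21884)
V = -65
f = -1/28252 (f = 1/((2 - 65*98) - 21884) = 1/((2 - 6370) - 21884) = 1/(-6368 - 21884) = 1/(-28252) = -1/28252 ≈ -3.5396e-5)
-230*((4 + 4) + 1) - f = -230*((4 + 4) + 1) - 1*(-1/28252) = -230*(8 + 1) + 1/28252 = -230*9 + 1/28252 = -2070 + 1/28252 = -58481639/28252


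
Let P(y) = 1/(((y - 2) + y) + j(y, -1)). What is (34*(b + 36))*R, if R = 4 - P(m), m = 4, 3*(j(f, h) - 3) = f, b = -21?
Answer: 61710/31 ≈ 1990.6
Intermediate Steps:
j(f, h) = 3 + f/3
P(y) = 1/(1 + 7*y/3) (P(y) = 1/(((y - 2) + y) + (3 + y/3)) = 1/(((-2 + y) + y) + (3 + y/3)) = 1/((-2 + 2*y) + (3 + y/3)) = 1/(1 + 7*y/3))
R = 121/31 (R = 4 - 3/(3 + 7*4) = 4 - 3/(3 + 28) = 4 - 3/31 = 121/31 ≈ 3.9032)
(34*(b + 36))*R = (34*(-21 + 36))*(121/31) = (34*15)*(121/31) = 510*(121/31) = 61710/31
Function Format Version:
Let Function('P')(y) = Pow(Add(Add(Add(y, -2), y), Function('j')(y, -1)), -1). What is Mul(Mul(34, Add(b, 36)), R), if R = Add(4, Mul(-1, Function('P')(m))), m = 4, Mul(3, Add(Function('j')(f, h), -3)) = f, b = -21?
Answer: Rational(61710, 31) ≈ 1990.6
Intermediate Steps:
Function('j')(f, h) = Add(3, Mul(Rational(1, 3), f))
Function('P')(y) = Pow(Add(1, Mul(Rational(7, 3), y)), -1) (Function('P')(y) = Pow(Add(Add(Add(y, -2), y), Add(3, Mul(Rational(1, 3), y))), -1) = Pow(Add(Add(Add(-2, y), y), Add(3, Mul(Rational(1, 3), y))), -1) = Pow(Add(Add(-2, Mul(2, y)), Add(3, Mul(Rational(1, 3), y))), -1) = Pow(Add(1, Mul(Rational(7, 3), y)), -1))
R = Rational(121, 31) (R = Add(4, Mul(-1, Mul(3, Pow(Add(3, Mul(7, 4)), -1)))) = Add(4, Mul(-1, Mul(3, Pow(Add(3, 28), -1)))) = Add(4, Mul(-1, Mul(3, Pow(31, -1)))) = Add(4, Mul(-1, Mul(3, Rational(1, 31)))) = Add(4, Mul(-1, Rational(3, 31))) = Add(4, Rational(-3, 31)) = Rational(121, 31) ≈ 3.9032)
Mul(Mul(34, Add(b, 36)), R) = Mul(Mul(34, Add(-21, 36)), Rational(121, 31)) = Mul(Mul(34, 15), Rational(121, 31)) = Mul(510, Rational(121, 31)) = Rational(61710, 31)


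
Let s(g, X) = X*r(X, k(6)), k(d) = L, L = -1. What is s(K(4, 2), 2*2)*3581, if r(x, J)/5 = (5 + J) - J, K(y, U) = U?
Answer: 358100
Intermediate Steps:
k(d) = -1
r(x, J) = 25 (r(x, J) = 5*((5 + J) - J) = 5*5 = 25)
s(g, X) = 25*X (s(g, X) = X*25 = 25*X)
s(K(4, 2), 2*2)*3581 = (25*(2*2))*3581 = (25*4)*3581 = 100*3581 = 358100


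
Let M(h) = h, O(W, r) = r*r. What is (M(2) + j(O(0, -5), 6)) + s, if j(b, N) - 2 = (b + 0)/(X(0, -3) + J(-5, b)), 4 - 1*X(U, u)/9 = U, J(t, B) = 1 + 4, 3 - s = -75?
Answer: 3387/41 ≈ 82.610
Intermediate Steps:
s = 78 (s = 3 - 1*(-75) = 3 + 75 = 78)
O(W, r) = r**2
J(t, B) = 5
X(U, u) = 36 - 9*U
j(b, N) = 2 + b/41 (j(b, N) = 2 + (b + 0)/((36 - 9*0) + 5) = 2 + b/((36 + 0) + 5) = 2 + b/(36 + 5) = 2 + b/41)
(M(2) + j(O(0, -5), 6)) + s = (2 + (2 + (1/41)*(-5)**2)) + 78 = (2 + (2 + (1/41)*25)) + 78 = (2 + (2 + 25/41)) + 78 = (2 + 107/41) + 78 = 189/41 + 78 = 3387/41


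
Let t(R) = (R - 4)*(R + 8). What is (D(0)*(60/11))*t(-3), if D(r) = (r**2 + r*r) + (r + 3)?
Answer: -6300/11 ≈ -572.73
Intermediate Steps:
t(R) = (-4 + R)*(8 + R)
D(r) = 3 + r + 2*r**2 (D(r) = (r**2 + r**2) + (3 + r) = 2*r**2 + (3 + r) = 3 + r + 2*r**2)
(D(0)*(60/11))*t(-3) = ((3 + 0 + 2*0**2)*(60/11))*(-32 + (-3)**2 + 4*(-3)) = ((3 + 0 + 2*0)*(60*(1/11)))*(-32 + 9 - 12) = ((3 + 0 + 0)*(60/11))*(-35) = (3*(60/11))*(-35) = (180/11)*(-35) = -6300/11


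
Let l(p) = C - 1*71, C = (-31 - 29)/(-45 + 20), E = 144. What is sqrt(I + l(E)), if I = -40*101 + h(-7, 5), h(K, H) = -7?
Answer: I*sqrt(102890)/5 ≈ 64.153*I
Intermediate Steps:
C = 12/5 (C = -60/(-25) = -60*(-1/25) = 12/5 ≈ 2.4000)
l(p) = -343/5 (l(p) = 12/5 - 1*71 = 12/5 - 71 = -343/5)
I = -4047 (I = -40*101 - 7 = -4040 - 7 = -4047)
sqrt(I + l(E)) = sqrt(-4047 - 343/5) = sqrt(-20578/5) = I*sqrt(102890)/5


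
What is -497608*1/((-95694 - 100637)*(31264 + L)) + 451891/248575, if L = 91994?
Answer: 5467799786933609/3007678751191425 ≈ 1.8179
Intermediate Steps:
-497608*1/((-95694 - 100637)*(31264 + L)) + 451891/248575 = -497608*1/((-95694 - 100637)*(31264 + 91994)) + 451891/248575 = -497608/((-196331*123258)) + 451891*(1/248575) = -497608/(-24199366398) + 451891/248575 = -497608*(-1/24199366398) + 451891/248575 = 248804/12099683199 + 451891/248575 = 5467799786933609/3007678751191425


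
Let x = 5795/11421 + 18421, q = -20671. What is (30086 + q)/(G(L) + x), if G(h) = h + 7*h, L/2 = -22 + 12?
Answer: 107528715/208564676 ≈ 0.51556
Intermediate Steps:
L = -20 (L = 2*(-22 + 12) = 2*(-10) = -20)
x = 210392036/11421 (x = 5795*(1/11421) + 18421 = 5795/11421 + 18421 = 210392036/11421 ≈ 18422.)
G(h) = 8*h
(30086 + q)/(G(L) + x) = (30086 - 20671)/(8*(-20) + 210392036/11421) = 9415/(-160 + 210392036/11421) = 9415/(208564676/11421) = 9415*(11421/208564676) = 107528715/208564676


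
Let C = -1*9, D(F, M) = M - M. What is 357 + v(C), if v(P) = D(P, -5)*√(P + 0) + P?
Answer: 348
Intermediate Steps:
D(F, M) = 0
C = -9
v(P) = P (v(P) = 0*√(P + 0) + P = 0*√P + P = 0 + P = P)
357 + v(C) = 357 - 9 = 348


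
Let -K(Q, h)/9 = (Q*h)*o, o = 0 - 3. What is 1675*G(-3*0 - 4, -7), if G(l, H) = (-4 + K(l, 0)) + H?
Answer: -18425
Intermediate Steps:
o = -3
K(Q, h) = 27*Q*h (K(Q, h) = -9*Q*h*(-3) = -(-27)*Q*h = 27*Q*h)
G(l, H) = -4 + H (G(l, H) = (-4 + 27*l*0) + H = (-4 + 0) + H = -4 + H)
1675*G(-3*0 - 4, -7) = 1675*(-4 - 7) = 1675*(-11) = -18425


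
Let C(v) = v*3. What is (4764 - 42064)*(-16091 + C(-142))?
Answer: 616084100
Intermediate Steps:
C(v) = 3*v
(4764 - 42064)*(-16091 + C(-142)) = (4764 - 42064)*(-16091 + 3*(-142)) = -37300*(-16091 - 426) = -37300*(-16517) = 616084100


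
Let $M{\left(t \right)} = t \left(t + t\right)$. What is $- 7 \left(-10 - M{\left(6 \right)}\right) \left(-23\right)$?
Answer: $-13202$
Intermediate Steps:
$M{\left(t \right)} = 2 t^{2}$ ($M{\left(t \right)} = t 2 t = 2 t^{2}$)
$- 7 \left(-10 - M{\left(6 \right)}\right) \left(-23\right) = - 7 \left(-10 - 2 \cdot 6^{2}\right) \left(-23\right) = - 7 \left(-10 - 2 \cdot 36\right) \left(-23\right) = - 7 \left(-10 - 72\right) \left(-23\right) = \left(-7\right) \left(-82\right) \left(-23\right) = 574 \left(-23\right) = -13202$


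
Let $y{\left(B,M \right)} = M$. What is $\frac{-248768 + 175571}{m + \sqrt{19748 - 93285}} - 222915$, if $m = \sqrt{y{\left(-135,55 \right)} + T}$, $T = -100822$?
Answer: $\frac{3 \left(- 74305 \sqrt{73537} - 74305 \sqrt{100767} + 24399 i\right)}{\sqrt{73537} + \sqrt{100767}} \approx -2.2292 \cdot 10^{5} + 124.35 i$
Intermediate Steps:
$m = i \sqrt{100767}$ ($m = \sqrt{55 - 100822} = \sqrt{-100767} = i \sqrt{100767} \approx 317.44 i$)
$\frac{-248768 + 175571}{m + \sqrt{19748 - 93285}} - 222915 = \frac{-248768 + 175571}{i \sqrt{100767} + \sqrt{19748 - 93285}} - 222915 = - \frac{73197}{i \sqrt{100767} + \sqrt{-73537}} - 222915 = - \frac{73197}{i \sqrt{100767} + i \sqrt{73537}} - 222915 = - \frac{73197}{i \sqrt{73537} + i \sqrt{100767}} - 222915 = -222915 - \frac{73197}{i \sqrt{73537} + i \sqrt{100767}}$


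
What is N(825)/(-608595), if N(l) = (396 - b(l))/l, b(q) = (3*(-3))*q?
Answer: -79/5071625 ≈ -1.5577e-5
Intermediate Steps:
b(q) = -9*q
N(l) = (396 + 9*l)/l (N(l) = (396 - (-9)*l)/l = (396 + 9*l)/l)
N(825)/(-608595) = (9 + 396/825)/(-608595) = (9 + 396*(1/825))*(-1/608595) = (9 + 12/25)*(-1/608595) = (237/25)*(-1/608595) = -79/5071625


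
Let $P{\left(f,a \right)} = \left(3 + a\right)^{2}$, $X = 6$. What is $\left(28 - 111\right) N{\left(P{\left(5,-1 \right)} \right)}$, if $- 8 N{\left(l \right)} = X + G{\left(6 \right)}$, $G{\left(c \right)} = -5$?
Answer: $\frac{83}{8} \approx 10.375$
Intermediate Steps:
$N{\left(l \right)} = - \frac{1}{8}$ ($N{\left(l \right)} = - \frac{6 - 5}{8} = \left(- \frac{1}{8}\right) 1 = - \frac{1}{8}$)
$\left(28 - 111\right) N{\left(P{\left(5,-1 \right)} \right)} = \left(28 - 111\right) \left(- \frac{1}{8}\right) = \left(-83\right) \left(- \frac{1}{8}\right) = \frac{83}{8}$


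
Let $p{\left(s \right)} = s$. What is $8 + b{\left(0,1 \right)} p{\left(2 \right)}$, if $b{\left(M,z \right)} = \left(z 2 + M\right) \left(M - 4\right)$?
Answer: $-8$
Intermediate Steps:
$b{\left(M,z \right)} = \left(-4 + M\right) \left(M + 2 z\right)$ ($b{\left(M,z \right)} = \left(2 z + M\right) \left(-4 + M\right) = \left(M + 2 z\right) \left(-4 + M\right) = \left(-4 + M\right) \left(M + 2 z\right)$)
$8 + b{\left(0,1 \right)} p{\left(2 \right)} = 8 + \left(0^{2} - 8 - 0 + 2 \cdot 0 \cdot 1\right) 2 = 8 + \left(0 - 8 + 0 + 0\right) 2 = 8 - 16 = -8$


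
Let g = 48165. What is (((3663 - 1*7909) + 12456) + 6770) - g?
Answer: -33185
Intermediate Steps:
(((3663 - 1*7909) + 12456) + 6770) - g = (((3663 - 1*7909) + 12456) + 6770) - 1*48165 = (((3663 - 7909) + 12456) + 6770) - 48165 = ((-4246 + 12456) + 6770) - 48165 = (8210 + 6770) - 48165 = 14980 - 48165 = -33185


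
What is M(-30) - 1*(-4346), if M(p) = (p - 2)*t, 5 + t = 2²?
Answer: 4378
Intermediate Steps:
t = -1 (t = -5 + 2² = -5 + 4 = -1)
M(p) = 2 - p (M(p) = (p - 2)*(-1) = (-2 + p)*(-1) = 2 - p)
M(-30) - 1*(-4346) = (2 - 1*(-30)) - 1*(-4346) = (2 + 30) + 4346 = 32 + 4346 = 4378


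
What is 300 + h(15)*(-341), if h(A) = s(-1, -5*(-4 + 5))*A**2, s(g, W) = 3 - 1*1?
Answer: -153150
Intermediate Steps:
s(g, W) = 2 (s(g, W) = 3 - 1 = 2)
h(A) = 2*A**2
300 + h(15)*(-341) = 300 + (2*15**2)*(-341) = 300 + (2*225)*(-341) = 300 + 450*(-341) = 300 - 153450 = -153150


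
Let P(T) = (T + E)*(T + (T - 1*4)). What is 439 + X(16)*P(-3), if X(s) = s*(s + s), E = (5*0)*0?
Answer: 15799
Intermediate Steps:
E = 0 (E = 0*0 = 0)
P(T) = T*(-4 + 2*T) (P(T) = (T + 0)*(T + (T - 1*4)) = T*(T + (T - 4)) = T*(T + (-4 + T)) = T*(-4 + 2*T))
X(s) = 2*s**2 (X(s) = s*(2*s) = 2*s**2)
439 + X(16)*P(-3) = 439 + (2*16**2)*(2*(-3)*(-2 - 3)) = 439 + (2*256)*(2*(-3)*(-5)) = 439 + 512*30 = 439 + 15360 = 15799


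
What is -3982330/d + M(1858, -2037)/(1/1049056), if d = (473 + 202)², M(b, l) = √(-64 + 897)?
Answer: -796466/91125 + 7343392*√17 ≈ 3.0278e+7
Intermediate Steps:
M(b, l) = 7*√17 (M(b, l) = √833 = 7*√17)
d = 455625 (d = 675² = 455625)
-3982330/d + M(1858, -2037)/(1/1049056) = -3982330/455625 + (7*√17)/(1/1049056) = -3982330*1/455625 + (7*√17)/(1/1049056) = -796466/91125 + (7*√17)*1049056 = -796466/91125 + 7343392*√17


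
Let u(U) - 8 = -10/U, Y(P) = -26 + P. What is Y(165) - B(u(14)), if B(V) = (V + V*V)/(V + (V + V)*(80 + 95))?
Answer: 341465/2457 ≈ 138.98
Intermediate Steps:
u(U) = 8 - 10/U
B(V) = (V + V²)/(351*V) (B(V) = (V + V²)/(V + (2*V)*175) = (V + V²)/(V + 350*V) = (V + V²)/((351*V)) = (V + V²)*(1/(351*V)) = (V + V²)/(351*V))
Y(165) - B(u(14)) = (-26 + 165) - (1/351 + (8 - 10/14)/351) = 139 - (1/351 + (8 - 10*1/14)/351) = 139 - (1/351 + (8 - 5/7)/351) = 139 - (1/351 + (1/351)*(51/7)) = 139 - (1/351 + 17/819) = 139 - 1*58/2457 = 139 - 58/2457 = 341465/2457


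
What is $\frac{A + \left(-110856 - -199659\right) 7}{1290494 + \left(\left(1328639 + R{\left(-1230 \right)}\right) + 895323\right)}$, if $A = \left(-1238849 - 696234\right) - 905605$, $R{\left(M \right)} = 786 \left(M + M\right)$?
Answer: $- \frac{2219067}{1580896} \approx -1.4037$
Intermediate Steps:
$R{\left(M \right)} = 1572 M$ ($R{\left(M \right)} = 786 \cdot 2 M = 1572 M$)
$A = -2840688$ ($A = -1935083 - 905605 = -2840688$)
$\frac{A + \left(-110856 - -199659\right) 7}{1290494 + \left(\left(1328639 + R{\left(-1230 \right)}\right) + 895323\right)} = \frac{-2840688 + \left(-110856 - -199659\right) 7}{1290494 + \left(\left(1328639 + 1572 \left(-1230\right)\right) + 895323\right)} = \frac{-2840688 + \left(-110856 + 199659\right) 7}{1290494 + \left(\left(1328639 - 1933560\right) + 895323\right)} = \frac{-2840688 + 88803 \cdot 7}{1290494 + \left(-604921 + 895323\right)} = \frac{-2840688 + 621621}{1290494 + 290402} = - \frac{2219067}{1580896}$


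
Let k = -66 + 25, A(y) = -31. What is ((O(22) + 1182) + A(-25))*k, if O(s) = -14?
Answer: -46617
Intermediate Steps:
k = -41
((O(22) + 1182) + A(-25))*k = ((-14 + 1182) - 31)*(-41) = (1168 - 31)*(-41) = 1137*(-41) = -46617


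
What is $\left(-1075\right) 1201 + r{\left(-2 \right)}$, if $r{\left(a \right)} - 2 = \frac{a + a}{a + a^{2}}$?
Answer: $-1291075$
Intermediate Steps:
$r{\left(a \right)} = 2 + \frac{2 a}{a + a^{2}}$ ($r{\left(a \right)} = 2 + \frac{a + a}{a + a^{2}} = 2 + \frac{2 a}{a + a^{2}}$)
$\left(-1075\right) 1201 + r{\left(-2 \right)} = \left(-1075\right) 1201 + \frac{2 \left(2 - 2\right)}{1 - 2} = -1291075 + 2 \frac{1}{-1} \cdot 0 = -1291075 + 2 \left(-1\right) 0 = -1291075 + 0 = -1291075$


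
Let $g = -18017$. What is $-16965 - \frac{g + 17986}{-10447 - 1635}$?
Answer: $- \frac{204971161}{12082} \approx -16965.0$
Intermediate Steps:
$-16965 - \frac{g + 17986}{-10447 - 1635} = -16965 - \frac{-18017 + 17986}{-10447 - 1635} = -16965 - - \frac{31}{-12082} = -16965 - \left(-31\right) \left(- \frac{1}{12082}\right) = -16965 - \frac{31}{12082} = - \frac{204971161}{12082}$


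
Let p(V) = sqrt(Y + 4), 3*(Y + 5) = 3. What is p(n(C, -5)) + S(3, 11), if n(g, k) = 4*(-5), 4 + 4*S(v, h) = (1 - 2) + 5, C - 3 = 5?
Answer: 0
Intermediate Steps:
C = 8 (C = 3 + 5 = 8)
Y = -4 (Y = -5 + (1/3)*3 = -5 + 1 = -4)
S(v, h) = 0 (S(v, h) = -1 + ((1 - 2) + 5)/4 = -1 + (-1 + 5)/4 = -1 + (1/4)*4 = -1 + 1 = 0)
n(g, k) = -20
p(V) = 0 (p(V) = sqrt(-4 + 4) = sqrt(0) = 0)
p(n(C, -5)) + S(3, 11) = 0 + 0 = 0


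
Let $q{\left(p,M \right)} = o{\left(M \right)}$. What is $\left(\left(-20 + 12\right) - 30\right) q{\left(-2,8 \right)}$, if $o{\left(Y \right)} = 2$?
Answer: $-76$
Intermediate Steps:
$q{\left(p,M \right)} = 2$
$\left(\left(-20 + 12\right) - 30\right) q{\left(-2,8 \right)} = \left(\left(-20 + 12\right) - 30\right) 2 = \left(-8 - 30\right) 2 = \left(-38\right) 2 = -76$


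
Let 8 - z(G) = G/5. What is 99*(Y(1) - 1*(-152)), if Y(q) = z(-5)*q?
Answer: 15939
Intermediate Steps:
z(G) = 8 - G/5
Y(q) = 9*q (Y(q) = (8 - ⅕*(-5))*q = (8 + 1)*q = 9*q)
99*(Y(1) - 1*(-152)) = 99*(9*1 - 1*(-152)) = 99*(9 + 152) = 99*161 = 15939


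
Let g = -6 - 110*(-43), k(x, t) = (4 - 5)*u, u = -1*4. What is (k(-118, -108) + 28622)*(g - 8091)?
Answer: -96383742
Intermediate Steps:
u = -4
k(x, t) = 4 (k(x, t) = (4 - 5)*(-4) = -1*(-4) = 4)
g = 4724 (g = -6 + 4730 = 4724)
(k(-118, -108) + 28622)*(g - 8091) = (4 + 28622)*(4724 - 8091) = 28626*(-3367) = -96383742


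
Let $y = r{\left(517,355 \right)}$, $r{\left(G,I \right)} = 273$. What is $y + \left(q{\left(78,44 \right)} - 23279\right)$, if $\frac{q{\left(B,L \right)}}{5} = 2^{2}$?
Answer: $-22986$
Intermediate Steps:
$q{\left(B,L \right)} = 20$ ($q{\left(B,L \right)} = 5 \cdot 2^{2} = 5 \cdot 4 = 20$)
$y = 273$
$y + \left(q{\left(78,44 \right)} - 23279\right) = 273 + \left(20 - 23279\right) = 273 - 23259 = -22986$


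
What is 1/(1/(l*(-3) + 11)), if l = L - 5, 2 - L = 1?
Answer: 23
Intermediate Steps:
L = 1 (L = 2 - 1*1 = 2 - 1 = 1)
l = -4 (l = 1 - 5 = -4)
1/(1/(l*(-3) + 11)) = 1/(1/(-4*(-3) + 11)) = 1/(1/(12 + 11)) = 1/(1/23) = 23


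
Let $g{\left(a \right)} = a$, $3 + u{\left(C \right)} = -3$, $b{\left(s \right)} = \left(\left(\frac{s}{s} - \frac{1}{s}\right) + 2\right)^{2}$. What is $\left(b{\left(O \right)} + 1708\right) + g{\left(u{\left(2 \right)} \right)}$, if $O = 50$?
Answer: $\frac{4277201}{2500} \approx 1710.9$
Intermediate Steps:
$b{\left(s \right)} = \left(3 - \frac{1}{s}\right)^{2}$ ($b{\left(s \right)} = \left(\left(1 - \frac{1}{s}\right) + 2\right)^{2} = \left(3 - \frac{1}{s}\right)^{2}$)
$u{\left(C \right)} = -6$ ($u{\left(C \right)} = -3 - 3 = -6$)
$\left(b{\left(O \right)} + 1708\right) + g{\left(u{\left(2 \right)} \right)} = \left(\frac{\left(-1 + 3 \cdot 50\right)^{2}}{2500} + 1708\right) - 6 = \left(\frac{\left(-1 + 150\right)^{2}}{2500} + 1708\right) - 6 = \left(\frac{149^{2}}{2500} + 1708\right) - 6 = \left(\frac{1}{2500} \cdot 22201 + 1708\right) - 6 = \left(\frac{22201}{2500} + 1708\right) - 6 = \frac{4292201}{2500} - 6 = \frac{4277201}{2500}$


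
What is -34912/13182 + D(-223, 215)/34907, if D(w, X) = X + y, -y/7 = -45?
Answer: -605843362/230072037 ≈ -2.6333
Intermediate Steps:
y = 315 (y = -7*(-45) = 315)
D(w, X) = 315 + X (D(w, X) = X + 315 = 315 + X)
-34912/13182 + D(-223, 215)/34907 = -34912/13182 + (315 + 215)/34907 = -34912*1/13182 + 530*(1/34907) = -17456/6591 + 530/34907 = -605843362/230072037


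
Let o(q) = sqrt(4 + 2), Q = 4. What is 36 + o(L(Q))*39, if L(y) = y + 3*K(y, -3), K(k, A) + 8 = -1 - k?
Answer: 36 + 39*sqrt(6) ≈ 131.53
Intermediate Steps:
K(k, A) = -9 - k (K(k, A) = -8 + (-1 - k) = -9 - k)
L(y) = -27 - 2*y (L(y) = y + 3*(-9 - y) = y + (-27 - 3*y) = -27 - 2*y)
o(q) = sqrt(6)
36 + o(L(Q))*39 = 36 + sqrt(6)*39 = 36 + 39*sqrt(6)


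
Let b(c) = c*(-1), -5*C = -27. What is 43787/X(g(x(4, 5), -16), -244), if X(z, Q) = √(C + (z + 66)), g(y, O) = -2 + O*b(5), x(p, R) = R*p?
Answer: 43787*√415/249 ≈ 3582.4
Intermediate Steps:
C = 27/5 (C = -⅕*(-27) = 27/5 ≈ 5.4000)
b(c) = -c
g(y, O) = -2 - 5*O (g(y, O) = -2 + O*(-1*5) = -2 + O*(-5) = -2 - 5*O)
X(z, Q) = √(357/5 + z) (X(z, Q) = √(27/5 + (z + 66)) = √(27/5 + (66 + z)) = √(357/5 + z))
43787/X(g(x(4, 5), -16), -244) = 43787/((√(1785 + 25*(-2 - 5*(-16)))/5)) = 43787/((√(1785 + 25*(-2 + 80))/5)) = 43787/((√(1785 + 25*78)/5)) = 43787/((√(1785 + 1950)/5)) = 43787/((√3735/5)) = 43787/(((3*√415)/5)) = 43787/((3*√415/5)) = 43787*(√415/249) = 43787*√415/249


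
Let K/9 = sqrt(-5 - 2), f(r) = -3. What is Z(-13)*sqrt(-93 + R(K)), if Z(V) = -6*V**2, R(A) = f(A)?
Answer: -4056*I*sqrt(6) ≈ -9935.1*I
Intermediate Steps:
K = 9*I*sqrt(7) (K = 9*sqrt(-5 - 2) = 9*sqrt(-7) = 9*(I*sqrt(7)) = 9*I*sqrt(7) ≈ 23.812*I)
R(A) = -3
Z(-13)*sqrt(-93 + R(K)) = (-6*(-13)**2)*sqrt(-93 - 3) = (-6*169)*sqrt(-96) = -4056*I*sqrt(6)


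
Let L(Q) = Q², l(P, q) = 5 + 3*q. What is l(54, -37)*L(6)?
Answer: -3816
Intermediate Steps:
l(54, -37)*L(6) = (5 + 3*(-37))*6² = (5 - 111)*36 = -106*36 = -3816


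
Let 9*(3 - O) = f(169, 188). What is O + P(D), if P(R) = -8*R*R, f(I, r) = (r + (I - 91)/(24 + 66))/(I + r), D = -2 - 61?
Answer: -1530145888/48195 ≈ -31749.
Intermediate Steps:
D = -63
f(I, r) = (-91/90 + r + I/90)/(I + r) (f(I, r) = (r + (-91 + I)/90)/(I + r) = (r + (-91 + I)*(1/90))/(I + r) = (r + (-91/90 + I/90))/(I + r) = (-91/90 + r + I/90)/(I + r))
O = 141752/48195 (O = 3 - (-91/90 + 188 + (1/90)*169)/(9*(169 + 188)) = 3 - (-91/90 + 188 + 169/90)/(9*357) = 3 - 2833/(3213*15) = 3 - 1/9*2833/5355 = 3 - 2833/48195 = 141752/48195 ≈ 2.9412)
P(R) = -8*R**2
O + P(D) = 141752/48195 - 8*(-63)**2 = 141752/48195 - 8*3969 = 141752/48195 - 31752 = -1530145888/48195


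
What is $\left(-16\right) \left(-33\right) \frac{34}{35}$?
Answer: $\frac{17952}{35} \approx 512.91$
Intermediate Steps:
$\left(-16\right) \left(-33\right) \frac{34}{35} = 528 \cdot 34 \cdot \frac{1}{35} = 528 \cdot \frac{34}{35} = \frac{17952}{35}$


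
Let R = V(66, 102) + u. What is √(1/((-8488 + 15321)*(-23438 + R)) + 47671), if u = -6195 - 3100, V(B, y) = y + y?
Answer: √2355149761641040248822/222270657 ≈ 218.34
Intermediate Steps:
V(B, y) = 2*y
u = -9295
R = -9091 (R = 2*102 - 9295 = 204 - 9295 = -9091)
√(1/((-8488 + 15321)*(-23438 + R)) + 47671) = √(1/((-8488 + 15321)*(-23438 - 9091)) + 47671) = √(1/(6833*(-32529)) + 47671) = √(1/(-222270657) + 47671) = √(-1/222270657 + 47671) = √(10595864489846/222270657) = √2355149761641040248822/222270657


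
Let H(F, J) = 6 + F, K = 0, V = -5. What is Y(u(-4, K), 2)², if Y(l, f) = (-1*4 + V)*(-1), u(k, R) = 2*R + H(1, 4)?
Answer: 81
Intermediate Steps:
u(k, R) = 7 + 2*R (u(k, R) = 2*R + (6 + 1) = 2*R + 7 = 7 + 2*R)
Y(l, f) = 9 (Y(l, f) = (-1*4 - 5)*(-1) = (-4 - 5)*(-1) = -9*(-1) = 9)
Y(u(-4, K), 2)² = 9² = 81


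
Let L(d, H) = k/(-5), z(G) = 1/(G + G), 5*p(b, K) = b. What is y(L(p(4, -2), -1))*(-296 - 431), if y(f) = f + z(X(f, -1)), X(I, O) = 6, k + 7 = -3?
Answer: -18175/12 ≈ -1514.6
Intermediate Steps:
k = -10 (k = -7 - 3 = -10)
p(b, K) = b/5
z(G) = 1/(2*G)
L(d, H) = 2 (L(d, H) = -10/(-5) = -10*(-1/5) = 2)
y(f) = 1/12 + f (y(f) = f + (1/2)/6 = f + (1/2)*(1/6) = f + 1/12 = 1/12 + f)
y(L(p(4, -2), -1))*(-296 - 431) = (1/12 + 2)*(-296 - 431) = (25/12)*(-727) = -18175/12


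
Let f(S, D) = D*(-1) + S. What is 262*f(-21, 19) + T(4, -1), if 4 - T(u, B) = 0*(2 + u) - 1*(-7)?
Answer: -10483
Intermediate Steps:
T(u, B) = -3 (T(u, B) = 4 - (0*(2 + u) - 1*(-7)) = 4 - (0 + 7) = 4 - 1*7 = 4 - 7 = -3)
f(S, D) = S - D (f(S, D) = -D + S = S - D)
262*f(-21, 19) + T(4, -1) = 262*(-21 - 1*19) - 3 = 262*(-21 - 19) - 3 = 262*(-40) - 3 = -10480 - 3 = -10483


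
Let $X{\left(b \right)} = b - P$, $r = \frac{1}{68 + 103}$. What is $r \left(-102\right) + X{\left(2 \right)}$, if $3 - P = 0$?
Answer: $- \frac{91}{57} \approx -1.5965$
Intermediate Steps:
$r = \frac{1}{171} \approx 0.005848$
$P = 3$ ($P = 3 - 0 = 3 + 0 = 3$)
$X{\left(b \right)} = -3 + b$ ($X{\left(b \right)} = b - 3 = -3 + b$)
$r \left(-102\right) + X{\left(2 \right)} = \frac{1}{171} \left(-102\right) + \left(-3 + 2\right) = - \frac{34}{57} - 1 = - \frac{91}{57}$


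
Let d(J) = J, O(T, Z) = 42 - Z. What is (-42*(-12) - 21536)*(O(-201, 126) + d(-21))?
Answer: 2208360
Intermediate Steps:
(-42*(-12) - 21536)*(O(-201, 126) + d(-21)) = (-42*(-12) - 21536)*((42 - 1*126) - 21) = (504 - 21536)*((42 - 126) - 21) = -21032*(-84 - 21) = -21032*(-105) = 2208360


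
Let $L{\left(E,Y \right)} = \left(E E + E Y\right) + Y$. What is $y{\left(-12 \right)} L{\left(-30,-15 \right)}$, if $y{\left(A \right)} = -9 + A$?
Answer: $-28035$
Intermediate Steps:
$L{\left(E,Y \right)} = Y + E^{2} + E Y$ ($L{\left(E,Y \right)} = \left(E^{2} + E Y\right) + Y = Y + E^{2} + E Y$)
$y{\left(-12 \right)} L{\left(-30,-15 \right)} = \left(-9 - 12\right) \left(-15 + \left(-30\right)^{2} - -450\right) = - 21 \left(-15 + 900 + 450\right) = \left(-21\right) 1335 = -28035$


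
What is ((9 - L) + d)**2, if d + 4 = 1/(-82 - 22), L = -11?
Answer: 2765569/10816 ≈ 255.69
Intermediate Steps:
d = -417/104 (d = -4 + 1/(-82 - 22) = -4 + 1/(-104) = -4 - 1/104 = -417/104 ≈ -4.0096)
((9 - L) + d)**2 = ((9 - 1*(-11)) - 417/104)**2 = ((9 + 11) - 417/104)**2 = (20 - 417/104)**2 = (1663/104)**2 = 2765569/10816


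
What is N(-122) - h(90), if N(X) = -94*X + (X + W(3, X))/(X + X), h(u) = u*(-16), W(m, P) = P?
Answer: 12909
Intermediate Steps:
h(u) = -16*u
N(X) = 1 - 94*X (N(X) = -94*X + (X + X)/(X + X) = -94*X + (2*X)/((2*X)) = -94*X + (2*X)*(1/(2*X)) = -94*X + 1 = 1 - 94*X)
N(-122) - h(90) = (1 - 94*(-122)) - (-16)*90 = (1 + 11468) - 1*(-1440) = 11469 + 1440 = 12909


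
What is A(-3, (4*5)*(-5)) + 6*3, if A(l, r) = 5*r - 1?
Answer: -483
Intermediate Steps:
A(l, r) = -1 + 5*r
A(-3, (4*5)*(-5)) + 6*3 = (-1 + 5*((4*5)*(-5))) + 6*3 = (-1 + 5*(20*(-5))) + 18 = (-1 + 5*(-100)) + 18 = (-1 - 500) + 18 = -501 + 18 = -483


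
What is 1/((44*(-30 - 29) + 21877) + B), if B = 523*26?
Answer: 1/32879 ≈ 3.0415e-5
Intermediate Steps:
B = 13598
1/((44*(-30 - 29) + 21877) + B) = 1/((44*(-30 - 29) + 21877) + 13598) = 1/((44*(-59) + 21877) + 13598) = 1/((-2596 + 21877) + 13598) = 1/(19281 + 13598) = 1/32879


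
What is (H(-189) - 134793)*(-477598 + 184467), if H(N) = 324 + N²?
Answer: 28946099988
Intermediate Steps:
(H(-189) - 134793)*(-477598 + 184467) = ((324 + (-189)²) - 134793)*(-477598 + 184467) = ((324 + 35721) - 134793)*(-293131) = (36045 - 134793)*(-293131) = -98748*(-293131) = 28946099988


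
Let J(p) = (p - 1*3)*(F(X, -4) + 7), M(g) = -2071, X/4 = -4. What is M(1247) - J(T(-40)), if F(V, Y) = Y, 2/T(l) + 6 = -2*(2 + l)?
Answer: -72173/35 ≈ -2062.1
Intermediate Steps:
X = -16 (X = 4*(-4) = -16)
T(l) = 2/(-10 - 2*l) (T(l) = 2/(-6 - 2*(2 + l)) = 2/(-6 + (-4 - 2*l)) = 2/(-10 - 2*l))
J(p) = -9 + 3*p (J(p) = (p - 1*3)*(-4 + 7) = (p - 3)*3 = (-3 + p)*3 = -9 + 3*p)
M(1247) - J(T(-40)) = -2071 - (-9 + 3*(-1/(5 - 40))) = -2071 - (-9 + 3*(-1/(-35))) = -2071 - (-9 + 3*(-1*(-1/35))) = -2071 - (-9 + 3*(1/35)) = -2071 - (-9 + 3/35) = -2071 - 1*(-312/35) = -2071 + 312/35 = -72173/35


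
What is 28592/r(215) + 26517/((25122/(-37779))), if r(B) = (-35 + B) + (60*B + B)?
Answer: -4439341054987/111332330 ≈ -39875.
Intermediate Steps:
r(B) = -35 + 62*B (r(B) = (-35 + B) + 61*B = -35 + 62*B)
28592/r(215) + 26517/((25122/(-37779))) = 28592/(-35 + 62*215) + 26517/((25122/(-37779))) = 28592/(-35 + 13330) + 26517/((25122*(-1/37779))) = 28592/13295 + 26517/(-8374/12593) = 28592*(1/13295) + 26517*(-12593/8374) = 28592/13295 - 333928581/8374 = -4439341054987/111332330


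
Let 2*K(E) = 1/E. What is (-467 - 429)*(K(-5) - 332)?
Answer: 1487808/5 ≈ 2.9756e+5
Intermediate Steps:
K(E) = 1/(2*E)
(-467 - 429)*(K(-5) - 332) = (-467 - 429)*((½)/(-5) - 332) = -896*((½)*(-⅕) - 332) = -896*(-⅒ - 332) = -896*(-3321/10) = 1487808/5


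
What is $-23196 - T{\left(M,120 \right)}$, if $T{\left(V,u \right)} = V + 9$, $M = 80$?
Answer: $-23285$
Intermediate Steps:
$T{\left(V,u \right)} = 9 + V$
$-23196 - T{\left(M,120 \right)} = -23196 - \left(9 + 80\right) = -23196 - 89 = -23285$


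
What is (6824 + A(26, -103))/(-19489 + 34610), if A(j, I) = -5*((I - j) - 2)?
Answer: 7479/15121 ≈ 0.49461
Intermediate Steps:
A(j, I) = 10 - 5*I + 5*j (A(j, I) = -5*(-2 + I - j) = 10 - 5*I + 5*j)
(6824 + A(26, -103))/(-19489 + 34610) = (6824 + (10 - 5*(-103) + 5*26))/(-19489 + 34610) = (6824 + (10 + 515 + 130))/15121 = (6824 + 655)*(1/15121) = 7479*(1/15121) = 7479/15121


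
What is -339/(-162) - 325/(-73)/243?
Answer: 74891/35478 ≈ 2.1109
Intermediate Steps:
-339/(-162) - 325/(-73)/243 = -339*(-1/162) - 325*(-1/73)*(1/243) = 113/54 + (325/73)*(1/243) = 113/54 + 325/17739 = 74891/35478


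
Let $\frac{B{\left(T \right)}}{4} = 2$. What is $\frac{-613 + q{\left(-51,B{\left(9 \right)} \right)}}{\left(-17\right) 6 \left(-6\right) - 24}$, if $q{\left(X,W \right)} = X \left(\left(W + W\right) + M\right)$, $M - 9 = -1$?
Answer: $- \frac{1837}{588} \approx -3.1241$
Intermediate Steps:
$M = 8$ ($M = 9 - 1 = 8$)
$B{\left(T \right)} = 8$ ($B{\left(T \right)} = 4 \cdot 2 = 8$)
$q{\left(X,W \right)} = X \left(8 + 2 W\right)$ ($q{\left(X,W \right)} = X \left(\left(W + W\right) + 8\right) = X \left(2 W + 8\right) = X \left(8 + 2 W\right)$)
$\frac{-613 + q{\left(-51,B{\left(9 \right)} \right)}}{\left(-17\right) 6 \left(-6\right) - 24} = \frac{-613 + 2 \left(-51\right) \left(4 + 8\right)}{\left(-17\right) 6 \left(-6\right) - 24} = \frac{-613 + 2 \left(-51\right) 12}{\left(-102\right) \left(-6\right) - 24} = \frac{-613 - 1224}{612 - 24} = - \frac{1837}{588}$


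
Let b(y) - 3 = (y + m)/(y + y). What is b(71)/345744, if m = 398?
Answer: 895/49095648 ≈ 1.8230e-5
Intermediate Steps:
b(y) = 3 + (398 + y)/(2*y) (b(y) = 3 + (y + 398)/(y + y) = 3 + (398 + y)/((2*y)) = 3 + (398 + y)*(1/(2*y)) = 3 + (398 + y)/(2*y))
b(71)/345744 = (7/2 + 199/71)/345744 = (7/2 + 199*(1/71))*(1/345744) = (7/2 + 199/71)*(1/345744) = (895/142)*(1/345744) = 895/49095648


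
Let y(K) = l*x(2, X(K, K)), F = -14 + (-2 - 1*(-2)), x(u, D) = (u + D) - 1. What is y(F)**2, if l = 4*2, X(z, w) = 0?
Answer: 64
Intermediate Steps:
x(u, D) = -1 + D + u (x(u, D) = (D + u) - 1 = -1 + D + u)
l = 8
F = -14 (F = -14 + (-2 + 2) = -14 + 0 = -14)
y(K) = 8 (y(K) = 8*(-1 + 0 + 2) = 8*1 = 8)
y(F)**2 = 8**2 = 64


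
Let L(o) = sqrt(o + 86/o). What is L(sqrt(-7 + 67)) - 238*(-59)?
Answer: 14042 + 15**(3/4)*sqrt(73)/15 ≈ 14046.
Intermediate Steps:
L(sqrt(-7 + 67)) - 238*(-59) = sqrt(sqrt(-7 + 67) + 86/(sqrt(-7 + 67))) - 238*(-59) = sqrt(sqrt(60) + 86/(sqrt(60))) + 14042 = sqrt(2*sqrt(15) + 86/((2*sqrt(15)))) + 14042 = sqrt(2*sqrt(15) + 86*(sqrt(15)/30)) + 14042 = sqrt(2*sqrt(15) + 43*sqrt(15)/15) + 14042 = sqrt(73*sqrt(15)/15) + 14042 = 15**(3/4)*(15*sqrt(73))/225 + 14042 = 14042 + 15**(3/4)*(15*sqrt(73))/225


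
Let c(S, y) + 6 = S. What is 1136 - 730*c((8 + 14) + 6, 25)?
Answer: -14924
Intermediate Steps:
c(S, y) = -6 + S
1136 - 730*c((8 + 14) + 6, 25) = 1136 - 730*(-6 + ((8 + 14) + 6)) = 1136 - 730*(-6 + (22 + 6)) = 1136 - 730*(-6 + 28) = 1136 - 730*22 = 1136 - 16060 = -14924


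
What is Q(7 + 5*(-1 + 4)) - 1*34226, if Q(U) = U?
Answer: -34204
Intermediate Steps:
Q(7 + 5*(-1 + 4)) - 1*34226 = (7 + 5*(-1 + 4)) - 1*34226 = (7 + 5*3) - 34226 = (7 + 15) - 34226 = 22 - 34226 = -34204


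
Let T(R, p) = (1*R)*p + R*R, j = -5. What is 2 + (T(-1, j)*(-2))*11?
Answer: -130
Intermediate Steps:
T(R, p) = R**2 + R*p (T(R, p) = R*p + R**2 = R**2 + R*p)
2 + (T(-1, j)*(-2))*11 = 2 + (-(-1 - 5)*(-2))*11 = 2 + (-1*(-6)*(-2))*11 = 2 + (6*(-2))*11 = 2 - 12*11 = 2 - 132 = -130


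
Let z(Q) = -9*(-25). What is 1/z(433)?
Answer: 1/225 ≈ 0.0044444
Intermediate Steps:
z(Q) = 225
1/z(433) = 1/225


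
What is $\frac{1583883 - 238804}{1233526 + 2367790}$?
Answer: $\frac{1345079}{3601316} \approx 0.3735$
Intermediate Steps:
$\frac{1583883 - 238804}{1233526 + 2367790} = \frac{1345079}{3601316}$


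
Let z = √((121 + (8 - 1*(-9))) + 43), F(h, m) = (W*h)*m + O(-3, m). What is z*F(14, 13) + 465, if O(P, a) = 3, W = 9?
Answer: 465 + 1641*√181 ≈ 22542.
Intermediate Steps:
F(h, m) = 3 + 9*h*m (F(h, m) = (9*h)*m + 3 = 9*h*m + 3 = 3 + 9*h*m)
z = √181 (z = √((121 + (8 + 9)) + 43) = √((121 + 17) + 43) = √(138 + 43) = √181 ≈ 13.454)
z*F(14, 13) + 465 = √181*(3 + 9*14*13) + 465 = √181*(3 + 1638) + 465 = √181*1641 + 465 = 1641*√181 + 465 = 465 + 1641*√181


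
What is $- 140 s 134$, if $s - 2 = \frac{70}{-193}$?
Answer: $- \frac{5928160}{193} \approx -30716.0$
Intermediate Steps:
$s = \frac{316}{193}$ ($s = 2 + \frac{70}{-193} = 2 + 70 \left(- \frac{1}{193}\right) = 2 - \frac{70}{193} = \frac{316}{193} \approx 1.6373$)
$- 140 s 134 = \left(-140\right) \frac{316}{193} \cdot 134 = \left(- \frac{44240}{193}\right) 134 = - \frac{5928160}{193}$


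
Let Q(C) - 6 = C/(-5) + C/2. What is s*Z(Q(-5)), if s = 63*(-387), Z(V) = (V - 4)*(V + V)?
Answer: -219429/2 ≈ -1.0971e+5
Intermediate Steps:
Q(C) = 6 + 3*C/10 (Q(C) = 6 + (C/(-5) + C/2) = 6 + (C*(-⅕) + C*(½)) = 6 + (-C/5 + C/2) = 6 + 3*C/10)
Z(V) = 2*V*(-4 + V) (Z(V) = (-4 + V)*(2*V) = 2*V*(-4 + V))
s = -24381
s*Z(Q(-5)) = -48762*(6 + (3/10)*(-5))*(-4 + (6 + (3/10)*(-5))) = -48762*(6 - 3/2)*(-4 + (6 - 3/2)) = -48762*9*(-4 + 9/2)/2 = -48762*9/(2*2) = -24381*9/2 = -219429/2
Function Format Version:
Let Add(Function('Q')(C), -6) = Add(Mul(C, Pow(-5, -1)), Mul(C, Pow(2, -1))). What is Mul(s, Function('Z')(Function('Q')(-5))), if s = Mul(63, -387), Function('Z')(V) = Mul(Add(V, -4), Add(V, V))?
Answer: Rational(-219429, 2) ≈ -1.0971e+5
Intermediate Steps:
Function('Q')(C) = Add(6, Mul(Rational(3, 10), C)) (Function('Q')(C) = Add(6, Add(Mul(C, Pow(-5, -1)), Mul(C, Pow(2, -1)))) = Add(6, Add(Mul(C, Rational(-1, 5)), Mul(C, Rational(1, 2)))) = Add(6, Add(Mul(Rational(-1, 5), C), Mul(Rational(1, 2), C))) = Add(6, Mul(Rational(3, 10), C)))
Function('Z')(V) = Mul(2, V, Add(-4, V)) (Function('Z')(V) = Mul(Add(-4, V), Mul(2, V)) = Mul(2, V, Add(-4, V)))
s = -24381
Mul(s, Function('Z')(Function('Q')(-5))) = Mul(-24381, Mul(2, Add(6, Mul(Rational(3, 10), -5)), Add(-4, Add(6, Mul(Rational(3, 10), -5))))) = Mul(-24381, Mul(2, Add(6, Rational(-3, 2)), Add(-4, Add(6, Rational(-3, 2))))) = Mul(-24381, Mul(2, Rational(9, 2), Add(-4, Rational(9, 2)))) = Mul(-24381, Mul(2, Rational(9, 2), Rational(1, 2))) = Mul(-24381, Rational(9, 2)) = Rational(-219429, 2)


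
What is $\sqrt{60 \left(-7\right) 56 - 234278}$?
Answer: $i \sqrt{257798} \approx 507.74 i$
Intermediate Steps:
$\sqrt{60 \left(-7\right) 56 - 234278} = \sqrt{\left(-420\right) 56 - 234278} = \sqrt{-23520 - 234278} = \sqrt{-257798} = i \sqrt{257798}$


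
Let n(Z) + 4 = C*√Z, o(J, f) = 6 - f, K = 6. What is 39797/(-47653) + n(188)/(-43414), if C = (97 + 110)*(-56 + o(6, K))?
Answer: -863778173/1034403671 + 1656*√47/3101 ≈ 2.8260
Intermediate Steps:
C = -11592 (C = (97 + 110)*(-56 + (6 - 1*6)) = 207*(-56 + (6 - 6)) = 207*(-56 + 0) = 207*(-56) = -11592)
n(Z) = -4 - 11592*√Z
39797/(-47653) + n(188)/(-43414) = 39797/(-47653) + (-4 - 23184*√47)/(-43414) = 39797*(-1/47653) + (-4 - 23184*√47)*(-1/43414) = -39797/47653 + (-4 - 23184*√47)*(-1/43414) = -39797/47653 + (2/21707 + 1656*√47/3101) = -863778173/1034403671 + 1656*√47/3101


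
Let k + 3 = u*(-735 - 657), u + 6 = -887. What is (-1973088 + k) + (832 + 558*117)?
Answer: -663917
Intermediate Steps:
u = -893 (u = -6 - 887 = -893)
k = 1243053 (k = -3 - 893*(-735 - 657) = -3 - 893*(-1392) = -3 + 1243056 = 1243053)
(-1973088 + k) + (832 + 558*117) = (-1973088 + 1243053) + (832 + 558*117) = -730035 + (832 + 65286) = -730035 + 66118 = -663917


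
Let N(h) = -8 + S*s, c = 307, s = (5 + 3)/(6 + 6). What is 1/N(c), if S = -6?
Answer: -1/12 ≈ -0.083333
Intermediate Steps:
s = ⅔ (s = 8/12 = 8*(1/12) = ⅔ ≈ 0.66667)
N(h) = -12 (N(h) = -8 - 6*⅔ = -8 - 4 = -12)
1/N(c) = 1/(-12) = -1/12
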